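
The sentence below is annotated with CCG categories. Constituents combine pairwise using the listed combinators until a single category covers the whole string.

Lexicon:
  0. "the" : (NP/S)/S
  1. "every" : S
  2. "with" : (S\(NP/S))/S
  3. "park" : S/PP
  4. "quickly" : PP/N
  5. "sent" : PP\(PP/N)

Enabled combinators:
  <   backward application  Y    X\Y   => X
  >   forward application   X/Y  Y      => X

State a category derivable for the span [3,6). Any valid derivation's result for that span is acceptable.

S

[0,6] S   <
  [0,2] NP/S   >
    [0,1] "the" : (NP/S)/S
    [1,2] "every" : S
  [2,6] S\(NP/S)   >
    [2,3] "with" : (S\(NP/S))/S
    [3,6] S   >
      [3,4] "park" : S/PP
      [4,6] PP   <
        [4,5] "quickly" : PP/N
        [5,6] "sent" : PP\(PP/N)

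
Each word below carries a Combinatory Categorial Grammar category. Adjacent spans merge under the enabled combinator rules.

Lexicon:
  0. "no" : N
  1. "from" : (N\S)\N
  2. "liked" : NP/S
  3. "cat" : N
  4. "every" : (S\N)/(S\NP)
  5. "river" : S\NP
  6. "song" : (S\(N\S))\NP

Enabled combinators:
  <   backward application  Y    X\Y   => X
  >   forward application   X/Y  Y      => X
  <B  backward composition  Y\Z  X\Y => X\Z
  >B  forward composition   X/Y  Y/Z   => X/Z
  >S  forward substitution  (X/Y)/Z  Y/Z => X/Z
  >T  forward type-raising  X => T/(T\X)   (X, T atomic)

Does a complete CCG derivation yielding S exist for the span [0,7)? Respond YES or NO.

[0,7] S   <
  [0,2] N\S   <
    [0,1] "no" : N
    [1,2] "from" : (N\S)\N
  [2,7] S\(N\S)   <
    [2,6] NP   >
      [2,3] "liked" : NP/S
      [3,6] S   >
        [3,4] S/(S\N)   >T
          [3,4] "cat" : N
        [4,6] S\N   >
          [4,5] "every" : (S\N)/(S\NP)
          [5,6] "river" : S\NP
    [6,7] "song" : (S\(N\S))\NP

YES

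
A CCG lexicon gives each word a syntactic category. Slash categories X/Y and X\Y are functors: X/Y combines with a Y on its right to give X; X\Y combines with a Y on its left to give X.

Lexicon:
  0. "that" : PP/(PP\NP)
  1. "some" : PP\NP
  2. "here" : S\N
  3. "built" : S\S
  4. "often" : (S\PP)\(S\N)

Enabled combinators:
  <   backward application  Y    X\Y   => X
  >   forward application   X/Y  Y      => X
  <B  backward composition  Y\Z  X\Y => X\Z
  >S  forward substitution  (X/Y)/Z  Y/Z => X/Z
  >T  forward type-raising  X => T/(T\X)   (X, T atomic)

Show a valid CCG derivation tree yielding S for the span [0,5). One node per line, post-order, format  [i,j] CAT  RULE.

[0,1] PP/(PP\NP)  lex  "that"
[1,2] PP\NP  lex  "some"
[0,2] PP  >  k=1
[2,3] S\N  lex  "here"
[3,4] S\S  lex  "built"
[2,4] S\N  <B  k=3
[4,5] (S\PP)\(S\N)  lex  "often"
[2,5] S\PP  <  k=4
[0,5] S  <  k=2

[0,5] S   <
  [0,2] PP   >
    [0,1] "that" : PP/(PP\NP)
    [1,2] "some" : PP\NP
  [2,5] S\PP   <
    [2,4] S\N   <B
      [2,3] "here" : S\N
      [3,4] "built" : S\S
    [4,5] "often" : (S\PP)\(S\N)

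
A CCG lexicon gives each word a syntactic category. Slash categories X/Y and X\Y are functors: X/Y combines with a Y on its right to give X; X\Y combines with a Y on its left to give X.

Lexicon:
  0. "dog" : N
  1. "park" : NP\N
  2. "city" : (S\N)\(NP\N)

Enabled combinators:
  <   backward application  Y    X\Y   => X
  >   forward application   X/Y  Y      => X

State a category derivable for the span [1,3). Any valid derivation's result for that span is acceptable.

S\N

[0,3] S   <
  [0,1] "dog" : N
  [1,3] S\N   <
    [1,2] "park" : NP\N
    [2,3] "city" : (S\N)\(NP\N)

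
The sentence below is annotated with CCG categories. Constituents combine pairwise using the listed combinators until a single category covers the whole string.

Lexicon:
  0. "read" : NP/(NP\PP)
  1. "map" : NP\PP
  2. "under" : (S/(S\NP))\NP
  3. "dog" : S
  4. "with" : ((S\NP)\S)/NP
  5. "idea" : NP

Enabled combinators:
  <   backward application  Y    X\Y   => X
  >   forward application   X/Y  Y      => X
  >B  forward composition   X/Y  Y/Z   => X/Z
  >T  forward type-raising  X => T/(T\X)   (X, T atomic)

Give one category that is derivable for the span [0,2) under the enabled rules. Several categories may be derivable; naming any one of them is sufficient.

[0,6] S   >
  [0,3] S/(S\NP)   <
    [0,2] NP   >
      [0,1] "read" : NP/(NP\PP)
      [1,2] "map" : NP\PP
    [2,3] "under" : (S/(S\NP))\NP
  [3,6] S\NP   <
    [3,4] "dog" : S
    [4,6] (S\NP)\S   >
      [4,5] "with" : ((S\NP)\S)/NP
      [5,6] "idea" : NP

NP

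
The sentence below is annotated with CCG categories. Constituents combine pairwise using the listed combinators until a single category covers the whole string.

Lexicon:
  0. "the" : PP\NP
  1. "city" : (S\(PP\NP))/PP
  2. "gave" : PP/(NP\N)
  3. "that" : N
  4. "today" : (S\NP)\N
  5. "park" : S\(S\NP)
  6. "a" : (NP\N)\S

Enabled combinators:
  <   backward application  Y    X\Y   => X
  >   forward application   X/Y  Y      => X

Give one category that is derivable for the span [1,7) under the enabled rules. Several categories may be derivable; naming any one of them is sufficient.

[0,7] S   <
  [0,1] "the" : PP\NP
  [1,7] S\(PP\NP)   >
    [1,2] "city" : (S\(PP\NP))/PP
    [2,7] PP   >
      [2,3] "gave" : PP/(NP\N)
      [3,7] NP\N   <
        [3,6] S   <
          [3,5] S\NP   <
            [3,4] "that" : N
            [4,5] "today" : (S\NP)\N
          [5,6] "park" : S\(S\NP)
        [6,7] "a" : (NP\N)\S

S\(PP\NP)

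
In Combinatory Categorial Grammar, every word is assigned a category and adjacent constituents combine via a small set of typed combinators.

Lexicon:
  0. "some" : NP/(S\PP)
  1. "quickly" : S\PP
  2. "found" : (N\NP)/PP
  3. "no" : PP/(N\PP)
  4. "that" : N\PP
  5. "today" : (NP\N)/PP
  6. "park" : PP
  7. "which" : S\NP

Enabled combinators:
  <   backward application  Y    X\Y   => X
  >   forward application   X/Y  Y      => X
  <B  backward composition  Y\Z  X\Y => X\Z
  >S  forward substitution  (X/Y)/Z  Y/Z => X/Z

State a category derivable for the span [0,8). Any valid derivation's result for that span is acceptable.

S

[0,8] S   <
  [0,7] NP   <
    [0,5] N   <
      [0,2] NP   >
        [0,1] "some" : NP/(S\PP)
        [1,2] "quickly" : S\PP
      [2,5] N\NP   >
        [2,3] "found" : (N\NP)/PP
        [3,5] PP   >
          [3,4] "no" : PP/(N\PP)
          [4,5] "that" : N\PP
    [5,7] NP\N   >
      [5,6] "today" : (NP\N)/PP
      [6,7] "park" : PP
  [7,8] "which" : S\NP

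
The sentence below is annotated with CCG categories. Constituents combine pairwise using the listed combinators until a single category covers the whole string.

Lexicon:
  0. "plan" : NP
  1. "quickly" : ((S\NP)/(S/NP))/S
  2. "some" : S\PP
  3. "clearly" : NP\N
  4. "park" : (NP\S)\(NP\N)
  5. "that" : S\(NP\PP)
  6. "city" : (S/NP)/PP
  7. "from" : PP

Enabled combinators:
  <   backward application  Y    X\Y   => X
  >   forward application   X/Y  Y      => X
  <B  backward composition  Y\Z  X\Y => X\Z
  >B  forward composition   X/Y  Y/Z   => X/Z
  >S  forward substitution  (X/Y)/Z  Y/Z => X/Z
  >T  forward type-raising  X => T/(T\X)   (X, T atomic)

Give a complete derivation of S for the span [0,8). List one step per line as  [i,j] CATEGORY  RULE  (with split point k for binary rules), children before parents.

[0,1] NP  lex  "plan"
[1,2] ((S\NP)/(S/NP))/S  lex  "quickly"
[2,3] S\PP  lex  "some"
[3,4] NP\N  lex  "clearly"
[4,5] (NP\S)\(NP\N)  lex  "park"
[3,5] NP\S  <  k=4
[2,5] NP\PP  <B  k=3
[5,6] S\(NP\PP)  lex  "that"
[2,6] S  <  k=5
[1,6] (S\NP)/(S/NP)  >  k=2
[6,7] (S/NP)/PP  lex  "city"
[7,8] PP  lex  "from"
[6,8] S/NP  >  k=7
[1,8] S\NP  >  k=6
[0,8] S  <  k=1

[0,8] S   <
  [0,1] "plan" : NP
  [1,8] S\NP   >
    [1,6] (S\NP)/(S/NP)   >
      [1,2] "quickly" : ((S\NP)/(S/NP))/S
      [2,6] S   <
        [2,5] NP\PP   <B
          [2,3] "some" : S\PP
          [3,5] NP\S   <
            [3,4] "clearly" : NP\N
            [4,5] "park" : (NP\S)\(NP\N)
        [5,6] "that" : S\(NP\PP)
    [6,8] S/NP   >
      [6,7] "city" : (S/NP)/PP
      [7,8] "from" : PP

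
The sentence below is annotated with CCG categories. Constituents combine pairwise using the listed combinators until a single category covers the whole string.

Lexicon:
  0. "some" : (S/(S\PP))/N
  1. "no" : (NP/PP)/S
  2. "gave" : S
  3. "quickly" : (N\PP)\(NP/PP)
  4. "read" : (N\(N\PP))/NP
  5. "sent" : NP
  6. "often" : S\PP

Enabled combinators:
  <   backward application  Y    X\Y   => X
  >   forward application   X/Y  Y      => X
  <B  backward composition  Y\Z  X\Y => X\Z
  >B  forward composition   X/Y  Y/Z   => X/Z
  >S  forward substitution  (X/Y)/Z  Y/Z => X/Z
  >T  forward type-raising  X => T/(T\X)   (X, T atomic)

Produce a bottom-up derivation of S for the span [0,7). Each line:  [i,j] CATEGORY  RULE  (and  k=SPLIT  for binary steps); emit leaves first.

[0,1] (S/(S\PP))/N  lex  "some"
[1,2] (NP/PP)/S  lex  "no"
[2,3] S  lex  "gave"
[1,3] NP/PP  >  k=2
[3,4] (N\PP)\(NP/PP)  lex  "quickly"
[1,4] N\PP  <  k=3
[4,5] (N\(N\PP))/NP  lex  "read"
[5,6] NP  lex  "sent"
[4,6] N\(N\PP)  >  k=5
[1,6] N  <  k=4
[0,6] S/(S\PP)  >  k=1
[6,7] S\PP  lex  "often"
[0,7] S  >  k=6

[0,7] S   >
  [0,6] S/(S\PP)   >
    [0,1] "some" : (S/(S\PP))/N
    [1,6] N   <
      [1,4] N\PP   <
        [1,3] NP/PP   >
          [1,2] "no" : (NP/PP)/S
          [2,3] "gave" : S
        [3,4] "quickly" : (N\PP)\(NP/PP)
      [4,6] N\(N\PP)   >
        [4,5] "read" : (N\(N\PP))/NP
        [5,6] "sent" : NP
  [6,7] "often" : S\PP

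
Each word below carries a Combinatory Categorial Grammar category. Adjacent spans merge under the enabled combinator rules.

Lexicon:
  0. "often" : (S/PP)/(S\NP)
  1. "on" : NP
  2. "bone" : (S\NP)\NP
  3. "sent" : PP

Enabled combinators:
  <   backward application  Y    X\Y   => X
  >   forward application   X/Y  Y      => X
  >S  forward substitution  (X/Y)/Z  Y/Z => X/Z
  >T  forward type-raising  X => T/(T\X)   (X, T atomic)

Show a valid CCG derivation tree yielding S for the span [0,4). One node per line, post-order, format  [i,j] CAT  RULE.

[0,1] (S/PP)/(S\NP)  lex  "often"
[1,2] NP  lex  "on"
[2,3] (S\NP)\NP  lex  "bone"
[1,3] S\NP  <  k=2
[0,3] S/PP  >  k=1
[3,4] PP  lex  "sent"
[0,4] S  >  k=3

[0,4] S   >
  [0,3] S/PP   >
    [0,1] "often" : (S/PP)/(S\NP)
    [1,3] S\NP   <
      [1,2] "on" : NP
      [2,3] "bone" : (S\NP)\NP
  [3,4] "sent" : PP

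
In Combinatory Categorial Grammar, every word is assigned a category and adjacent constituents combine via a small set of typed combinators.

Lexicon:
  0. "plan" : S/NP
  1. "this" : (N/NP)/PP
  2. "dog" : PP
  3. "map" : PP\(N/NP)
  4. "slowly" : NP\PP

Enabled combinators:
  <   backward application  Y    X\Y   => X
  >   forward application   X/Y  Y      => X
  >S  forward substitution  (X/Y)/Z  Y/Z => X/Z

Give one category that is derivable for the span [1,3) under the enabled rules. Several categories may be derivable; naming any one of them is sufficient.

N/NP

[0,5] S   >
  [0,1] "plan" : S/NP
  [1,5] NP   <
    [1,4] PP   <
      [1,3] N/NP   >
        [1,2] "this" : (N/NP)/PP
        [2,3] "dog" : PP
      [3,4] "map" : PP\(N/NP)
    [4,5] "slowly" : NP\PP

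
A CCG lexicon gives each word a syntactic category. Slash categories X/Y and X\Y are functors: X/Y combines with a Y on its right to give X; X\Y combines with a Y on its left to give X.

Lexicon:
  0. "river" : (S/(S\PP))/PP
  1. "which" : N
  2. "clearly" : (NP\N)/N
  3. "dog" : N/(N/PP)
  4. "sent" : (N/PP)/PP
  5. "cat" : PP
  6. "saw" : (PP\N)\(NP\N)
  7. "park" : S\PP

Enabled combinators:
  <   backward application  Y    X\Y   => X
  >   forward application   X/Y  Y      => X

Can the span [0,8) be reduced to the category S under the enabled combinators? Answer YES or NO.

[0,8] S   >
  [0,7] S/(S\PP)   >
    [0,1] "river" : (S/(S\PP))/PP
    [1,7] PP   <
      [1,2] "which" : N
      [2,7] PP\N   <
        [2,6] NP\N   >
          [2,3] "clearly" : (NP\N)/N
          [3,6] N   >
            [3,4] "dog" : N/(N/PP)
            [4,6] N/PP   >
              [4,5] "sent" : (N/PP)/PP
              [5,6] "cat" : PP
        [6,7] "saw" : (PP\N)\(NP\N)
  [7,8] "park" : S\PP

YES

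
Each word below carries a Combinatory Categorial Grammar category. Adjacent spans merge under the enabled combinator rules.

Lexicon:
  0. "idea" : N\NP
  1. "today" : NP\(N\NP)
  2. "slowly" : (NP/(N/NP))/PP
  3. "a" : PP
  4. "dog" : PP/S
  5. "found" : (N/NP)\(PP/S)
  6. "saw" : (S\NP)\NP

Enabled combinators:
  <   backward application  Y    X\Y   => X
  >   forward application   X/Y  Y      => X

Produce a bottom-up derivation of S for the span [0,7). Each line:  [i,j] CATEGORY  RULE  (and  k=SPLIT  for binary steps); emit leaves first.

[0,7] S   <
  [0,2] NP   <
    [0,1] "idea" : N\NP
    [1,2] "today" : NP\(N\NP)
  [2,7] S\NP   <
    [2,6] NP   >
      [2,4] NP/(N/NP)   >
        [2,3] "slowly" : (NP/(N/NP))/PP
        [3,4] "a" : PP
      [4,6] N/NP   <
        [4,5] "dog" : PP/S
        [5,6] "found" : (N/NP)\(PP/S)
    [6,7] "saw" : (S\NP)\NP

[0,1] N\NP  lex  "idea"
[1,2] NP\(N\NP)  lex  "today"
[0,2] NP  <  k=1
[2,3] (NP/(N/NP))/PP  lex  "slowly"
[3,4] PP  lex  "a"
[2,4] NP/(N/NP)  >  k=3
[4,5] PP/S  lex  "dog"
[5,6] (N/NP)\(PP/S)  lex  "found"
[4,6] N/NP  <  k=5
[2,6] NP  >  k=4
[6,7] (S\NP)\NP  lex  "saw"
[2,7] S\NP  <  k=6
[0,7] S  <  k=2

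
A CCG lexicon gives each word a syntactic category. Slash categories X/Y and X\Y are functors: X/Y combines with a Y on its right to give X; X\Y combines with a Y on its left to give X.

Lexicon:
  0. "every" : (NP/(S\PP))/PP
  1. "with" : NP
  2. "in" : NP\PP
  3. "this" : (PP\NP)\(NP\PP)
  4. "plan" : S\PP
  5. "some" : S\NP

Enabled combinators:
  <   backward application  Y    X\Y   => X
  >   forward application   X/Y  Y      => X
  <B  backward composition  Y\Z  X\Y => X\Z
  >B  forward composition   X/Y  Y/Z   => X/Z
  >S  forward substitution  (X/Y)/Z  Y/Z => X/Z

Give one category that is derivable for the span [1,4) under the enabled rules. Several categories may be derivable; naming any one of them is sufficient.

[0,6] S   <
  [0,5] NP   >
    [0,4] NP/(S\PP)   >
      [0,1] "every" : (NP/(S\PP))/PP
      [1,4] PP   <
        [1,2] "with" : NP
        [2,4] PP\NP   <
          [2,3] "in" : NP\PP
          [3,4] "this" : (PP\NP)\(NP\PP)
    [4,5] "plan" : S\PP
  [5,6] "some" : S\NP

PP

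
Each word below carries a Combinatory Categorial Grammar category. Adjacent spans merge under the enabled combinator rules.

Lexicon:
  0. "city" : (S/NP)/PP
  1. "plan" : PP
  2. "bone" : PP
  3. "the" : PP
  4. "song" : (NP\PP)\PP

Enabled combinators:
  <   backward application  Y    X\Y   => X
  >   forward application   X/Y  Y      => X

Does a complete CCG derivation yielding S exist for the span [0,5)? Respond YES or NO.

[0,5] S   >
  [0,2] S/NP   >
    [0,1] "city" : (S/NP)/PP
    [1,2] "plan" : PP
  [2,5] NP   <
    [2,3] "bone" : PP
    [3,5] NP\PP   <
      [3,4] "the" : PP
      [4,5] "song" : (NP\PP)\PP

YES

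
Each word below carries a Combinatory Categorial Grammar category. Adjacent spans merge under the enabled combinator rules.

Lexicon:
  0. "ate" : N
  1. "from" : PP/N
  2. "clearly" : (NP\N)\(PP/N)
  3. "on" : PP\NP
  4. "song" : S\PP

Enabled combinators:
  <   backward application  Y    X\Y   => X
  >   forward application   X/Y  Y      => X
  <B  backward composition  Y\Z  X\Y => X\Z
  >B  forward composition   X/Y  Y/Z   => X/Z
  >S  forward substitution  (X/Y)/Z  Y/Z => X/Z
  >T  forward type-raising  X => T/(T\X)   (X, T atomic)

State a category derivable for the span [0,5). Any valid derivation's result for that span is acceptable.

S

[0,5] S   >
  [0,1] S/(S\N)   >T
    [0,1] "ate" : N
  [1,5] S\N   <B
    [1,4] PP\N   <B
      [1,3] NP\N   <
        [1,2] "from" : PP/N
        [2,3] "clearly" : (NP\N)\(PP/N)
      [3,4] "on" : PP\NP
    [4,5] "song" : S\PP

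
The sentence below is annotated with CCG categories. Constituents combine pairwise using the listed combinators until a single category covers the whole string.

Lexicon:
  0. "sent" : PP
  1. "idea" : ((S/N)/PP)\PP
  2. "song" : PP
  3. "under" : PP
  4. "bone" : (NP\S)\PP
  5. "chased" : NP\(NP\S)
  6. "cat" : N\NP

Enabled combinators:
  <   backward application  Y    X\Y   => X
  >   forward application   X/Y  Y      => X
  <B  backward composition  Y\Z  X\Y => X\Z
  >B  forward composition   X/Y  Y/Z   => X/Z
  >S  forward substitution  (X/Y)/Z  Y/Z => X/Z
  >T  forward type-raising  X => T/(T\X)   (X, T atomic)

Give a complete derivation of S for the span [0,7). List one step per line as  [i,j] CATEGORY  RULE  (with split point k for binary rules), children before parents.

[0,7] S   >
  [0,3] S/N   >
    [0,2] (S/N)/PP   <
      [0,1] "sent" : PP
      [1,2] "idea" : ((S/N)/PP)\PP
    [2,3] "song" : PP
  [3,7] N   >
    [3,4] N/(N\PP)   >T
      [3,4] "under" : PP
    [4,7] N\PP   <B
      [4,6] NP\PP   <B
        [4,5] "bone" : (NP\S)\PP
        [5,6] "chased" : NP\(NP\S)
      [6,7] "cat" : N\NP

[0,1] PP  lex  "sent"
[1,2] ((S/N)/PP)\PP  lex  "idea"
[0,2] (S/N)/PP  <  k=1
[2,3] PP  lex  "song"
[0,3] S/N  >  k=2
[3,4] PP  lex  "under"
[3,4] N/(N\PP)  >T
[4,5] (NP\S)\PP  lex  "bone"
[5,6] NP\(NP\S)  lex  "chased"
[4,6] NP\PP  <B  k=5
[6,7] N\NP  lex  "cat"
[4,7] N\PP  <B  k=6
[3,7] N  >  k=4
[0,7] S  >  k=3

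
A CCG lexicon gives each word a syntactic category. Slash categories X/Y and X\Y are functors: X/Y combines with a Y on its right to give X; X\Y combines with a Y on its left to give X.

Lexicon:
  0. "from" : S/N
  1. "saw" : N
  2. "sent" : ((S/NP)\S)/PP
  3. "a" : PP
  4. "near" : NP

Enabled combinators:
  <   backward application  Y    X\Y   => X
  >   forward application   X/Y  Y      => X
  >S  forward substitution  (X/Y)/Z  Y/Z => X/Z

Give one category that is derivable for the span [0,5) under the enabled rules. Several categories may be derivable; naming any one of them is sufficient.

[0,5] S   >
  [0,4] S/NP   <
    [0,2] S   >
      [0,1] "from" : S/N
      [1,2] "saw" : N
    [2,4] (S/NP)\S   >
      [2,3] "sent" : ((S/NP)\S)/PP
      [3,4] "a" : PP
  [4,5] "near" : NP

S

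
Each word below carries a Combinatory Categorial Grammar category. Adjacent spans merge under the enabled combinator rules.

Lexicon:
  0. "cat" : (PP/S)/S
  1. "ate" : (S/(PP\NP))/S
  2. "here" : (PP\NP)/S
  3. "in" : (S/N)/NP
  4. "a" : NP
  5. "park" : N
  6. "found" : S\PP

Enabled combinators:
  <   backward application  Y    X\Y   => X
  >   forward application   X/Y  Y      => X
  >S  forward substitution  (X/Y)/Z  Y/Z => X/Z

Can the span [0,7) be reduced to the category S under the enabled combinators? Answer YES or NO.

[0,7] S   <
  [0,6] PP   >
    [0,3] PP/S   >S
      [0,1] "cat" : (PP/S)/S
      [1,3] S/S   >S
        [1,2] "ate" : (S/(PP\NP))/S
        [2,3] "here" : (PP\NP)/S
    [3,6] S   >
      [3,5] S/N   >
        [3,4] "in" : (S/N)/NP
        [4,5] "a" : NP
      [5,6] "park" : N
  [6,7] "found" : S\PP

YES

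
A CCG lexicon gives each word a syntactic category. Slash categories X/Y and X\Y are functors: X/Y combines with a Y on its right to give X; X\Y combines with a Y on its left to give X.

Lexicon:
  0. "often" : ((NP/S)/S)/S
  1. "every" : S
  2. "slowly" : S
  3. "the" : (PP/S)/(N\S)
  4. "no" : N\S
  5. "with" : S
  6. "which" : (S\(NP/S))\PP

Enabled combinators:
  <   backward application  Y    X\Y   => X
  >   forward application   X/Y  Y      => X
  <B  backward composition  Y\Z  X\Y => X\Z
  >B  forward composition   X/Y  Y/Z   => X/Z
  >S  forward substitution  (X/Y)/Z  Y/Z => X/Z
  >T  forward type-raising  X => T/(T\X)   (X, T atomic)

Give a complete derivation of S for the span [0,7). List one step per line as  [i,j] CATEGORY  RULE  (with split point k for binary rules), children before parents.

[0,1] ((NP/S)/S)/S  lex  "often"
[1,2] S  lex  "every"
[0,2] (NP/S)/S  >  k=1
[2,3] S  lex  "slowly"
[0,3] NP/S  >  k=2
[3,4] (PP/S)/(N\S)  lex  "the"
[4,5] N\S  lex  "no"
[3,5] PP/S  >  k=4
[5,6] S  lex  "with"
[3,6] PP  >  k=5
[6,7] (S\(NP/S))\PP  lex  "which"
[3,7] S\(NP/S)  <  k=6
[0,7] S  <  k=3

[0,7] S   <
  [0,3] NP/S   >
    [0,2] (NP/S)/S   >
      [0,1] "often" : ((NP/S)/S)/S
      [1,2] "every" : S
    [2,3] "slowly" : S
  [3,7] S\(NP/S)   <
    [3,6] PP   >
      [3,5] PP/S   >
        [3,4] "the" : (PP/S)/(N\S)
        [4,5] "no" : N\S
      [5,6] "with" : S
    [6,7] "which" : (S\(NP/S))\PP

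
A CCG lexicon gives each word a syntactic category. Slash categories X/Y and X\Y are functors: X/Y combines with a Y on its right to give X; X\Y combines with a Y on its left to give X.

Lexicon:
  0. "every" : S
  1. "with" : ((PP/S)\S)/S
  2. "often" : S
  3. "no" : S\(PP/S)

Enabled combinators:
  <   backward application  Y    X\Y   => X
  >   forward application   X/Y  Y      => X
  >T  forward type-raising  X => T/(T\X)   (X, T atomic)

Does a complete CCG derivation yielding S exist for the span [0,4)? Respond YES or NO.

YES

[0,4] S   <
  [0,3] PP/S   <
    [0,1] "every" : S
    [1,3] (PP/S)\S   >
      [1,2] "with" : ((PP/S)\S)/S
      [2,3] "often" : S
  [3,4] "no" : S\(PP/S)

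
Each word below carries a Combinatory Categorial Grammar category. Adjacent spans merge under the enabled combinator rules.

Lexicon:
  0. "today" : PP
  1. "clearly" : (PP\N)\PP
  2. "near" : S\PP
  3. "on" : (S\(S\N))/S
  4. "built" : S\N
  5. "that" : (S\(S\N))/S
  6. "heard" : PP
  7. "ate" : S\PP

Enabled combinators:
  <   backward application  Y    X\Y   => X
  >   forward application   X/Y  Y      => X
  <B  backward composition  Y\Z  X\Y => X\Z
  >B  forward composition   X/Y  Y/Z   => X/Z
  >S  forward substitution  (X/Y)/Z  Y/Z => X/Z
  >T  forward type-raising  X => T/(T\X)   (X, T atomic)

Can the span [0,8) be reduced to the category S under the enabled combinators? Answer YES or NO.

[0,8] S   <
  [0,3] S\N   <B
    [0,2] PP\N   <
      [0,1] "today" : PP
      [1,2] "clearly" : (PP\N)\PP
    [2,3] "near" : S\PP
  [3,8] S\(S\N)   >
    [3,4] "on" : (S\(S\N))/S
    [4,8] S   <
      [4,5] "built" : S\N
      [5,8] S\(S\N)   >
        [5,6] "that" : (S\(S\N))/S
        [6,8] S   <
          [6,7] "heard" : PP
          [7,8] "ate" : S\PP

YES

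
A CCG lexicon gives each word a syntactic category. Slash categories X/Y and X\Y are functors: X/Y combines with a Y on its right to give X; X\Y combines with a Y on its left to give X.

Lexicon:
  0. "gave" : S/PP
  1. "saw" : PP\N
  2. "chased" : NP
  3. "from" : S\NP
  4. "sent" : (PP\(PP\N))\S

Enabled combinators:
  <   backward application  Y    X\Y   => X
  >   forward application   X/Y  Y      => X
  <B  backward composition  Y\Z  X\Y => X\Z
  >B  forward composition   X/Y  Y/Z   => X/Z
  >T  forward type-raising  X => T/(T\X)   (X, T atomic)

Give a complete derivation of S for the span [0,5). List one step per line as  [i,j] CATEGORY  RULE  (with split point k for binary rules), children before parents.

[0,1] S/PP  lex  "gave"
[1,2] PP\N  lex  "saw"
[2,3] NP  lex  "chased"
[3,4] S\NP  lex  "from"
[2,4] S  <  k=3
[4,5] (PP\(PP\N))\S  lex  "sent"
[2,5] PP\(PP\N)  <  k=4
[1,5] PP  <  k=2
[0,5] S  >  k=1

[0,5] S   >
  [0,1] "gave" : S/PP
  [1,5] PP   <
    [1,2] "saw" : PP\N
    [2,5] PP\(PP\N)   <
      [2,4] S   <
        [2,3] "chased" : NP
        [3,4] "from" : S\NP
      [4,5] "sent" : (PP\(PP\N))\S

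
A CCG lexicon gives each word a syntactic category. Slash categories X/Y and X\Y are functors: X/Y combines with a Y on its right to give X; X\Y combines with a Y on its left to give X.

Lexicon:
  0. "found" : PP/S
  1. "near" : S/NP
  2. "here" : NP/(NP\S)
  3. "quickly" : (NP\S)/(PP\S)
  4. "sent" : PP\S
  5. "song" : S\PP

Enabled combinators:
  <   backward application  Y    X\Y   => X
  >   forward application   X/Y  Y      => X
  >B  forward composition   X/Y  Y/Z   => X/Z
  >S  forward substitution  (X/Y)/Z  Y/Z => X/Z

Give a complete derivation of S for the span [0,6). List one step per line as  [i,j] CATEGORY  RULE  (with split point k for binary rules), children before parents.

[0,6] S   <
  [0,5] PP   >
    [0,1] "found" : PP/S
    [1,5] S   >
      [1,2] "near" : S/NP
      [2,5] NP   >
        [2,3] "here" : NP/(NP\S)
        [3,5] NP\S   >
          [3,4] "quickly" : (NP\S)/(PP\S)
          [4,5] "sent" : PP\S
  [5,6] "song" : S\PP

[0,1] PP/S  lex  "found"
[1,2] S/NP  lex  "near"
[2,3] NP/(NP\S)  lex  "here"
[3,4] (NP\S)/(PP\S)  lex  "quickly"
[4,5] PP\S  lex  "sent"
[3,5] NP\S  >  k=4
[2,5] NP  >  k=3
[1,5] S  >  k=2
[0,5] PP  >  k=1
[5,6] S\PP  lex  "song"
[0,6] S  <  k=5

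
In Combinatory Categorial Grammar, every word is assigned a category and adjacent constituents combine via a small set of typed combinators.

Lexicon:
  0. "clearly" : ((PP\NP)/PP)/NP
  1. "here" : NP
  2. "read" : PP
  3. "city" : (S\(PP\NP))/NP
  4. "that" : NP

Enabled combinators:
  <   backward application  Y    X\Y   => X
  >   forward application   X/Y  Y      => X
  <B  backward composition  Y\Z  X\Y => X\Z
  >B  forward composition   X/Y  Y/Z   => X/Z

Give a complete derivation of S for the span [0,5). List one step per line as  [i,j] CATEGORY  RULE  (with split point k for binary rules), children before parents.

[0,1] ((PP\NP)/PP)/NP  lex  "clearly"
[1,2] NP  lex  "here"
[0,2] (PP\NP)/PP  >  k=1
[2,3] PP  lex  "read"
[0,3] PP\NP  >  k=2
[3,4] (S\(PP\NP))/NP  lex  "city"
[4,5] NP  lex  "that"
[3,5] S\(PP\NP)  >  k=4
[0,5] S  <  k=3

[0,5] S   <
  [0,3] PP\NP   >
    [0,2] (PP\NP)/PP   >
      [0,1] "clearly" : ((PP\NP)/PP)/NP
      [1,2] "here" : NP
    [2,3] "read" : PP
  [3,5] S\(PP\NP)   >
    [3,4] "city" : (S\(PP\NP))/NP
    [4,5] "that" : NP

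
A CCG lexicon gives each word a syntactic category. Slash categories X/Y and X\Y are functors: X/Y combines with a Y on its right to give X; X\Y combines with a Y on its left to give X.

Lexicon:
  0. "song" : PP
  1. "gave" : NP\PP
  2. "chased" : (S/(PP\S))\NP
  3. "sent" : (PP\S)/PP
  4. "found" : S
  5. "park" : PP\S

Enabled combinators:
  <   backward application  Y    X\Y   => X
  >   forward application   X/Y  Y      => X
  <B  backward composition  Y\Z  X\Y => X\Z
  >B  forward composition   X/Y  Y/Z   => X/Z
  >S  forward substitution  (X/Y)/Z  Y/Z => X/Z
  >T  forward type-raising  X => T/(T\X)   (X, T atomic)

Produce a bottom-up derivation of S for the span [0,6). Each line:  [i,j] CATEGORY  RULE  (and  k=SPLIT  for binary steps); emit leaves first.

[0,1] PP  lex  "song"
[1,2] NP\PP  lex  "gave"
[0,2] NP  <  k=1
[2,3] (S/(PP\S))\NP  lex  "chased"
[0,3] S/(PP\S)  <  k=2
[3,4] (PP\S)/PP  lex  "sent"
[4,5] S  lex  "found"
[4,5] PP/(PP\S)  >T
[5,6] PP\S  lex  "park"
[4,6] PP  >  k=5
[3,6] PP\S  >  k=4
[0,6] S  >  k=3

[0,6] S   >
  [0,3] S/(PP\S)   <
    [0,2] NP   <
      [0,1] "song" : PP
      [1,2] "gave" : NP\PP
    [2,3] "chased" : (S/(PP\S))\NP
  [3,6] PP\S   >
    [3,4] "sent" : (PP\S)/PP
    [4,6] PP   >
      [4,5] PP/(PP\S)   >T
        [4,5] "found" : S
      [5,6] "park" : PP\S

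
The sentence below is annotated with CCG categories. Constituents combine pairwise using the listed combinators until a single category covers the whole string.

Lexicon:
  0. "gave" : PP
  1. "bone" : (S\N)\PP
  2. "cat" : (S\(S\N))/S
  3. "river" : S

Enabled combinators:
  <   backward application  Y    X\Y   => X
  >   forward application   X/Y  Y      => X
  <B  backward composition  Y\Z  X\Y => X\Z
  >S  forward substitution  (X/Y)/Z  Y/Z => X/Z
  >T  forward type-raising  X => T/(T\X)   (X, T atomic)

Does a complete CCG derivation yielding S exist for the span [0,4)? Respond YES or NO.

[0,4] S   <
  [0,2] S\N   <
    [0,1] "gave" : PP
    [1,2] "bone" : (S\N)\PP
  [2,4] S\(S\N)   >
    [2,3] "cat" : (S\(S\N))/S
    [3,4] "river" : S

YES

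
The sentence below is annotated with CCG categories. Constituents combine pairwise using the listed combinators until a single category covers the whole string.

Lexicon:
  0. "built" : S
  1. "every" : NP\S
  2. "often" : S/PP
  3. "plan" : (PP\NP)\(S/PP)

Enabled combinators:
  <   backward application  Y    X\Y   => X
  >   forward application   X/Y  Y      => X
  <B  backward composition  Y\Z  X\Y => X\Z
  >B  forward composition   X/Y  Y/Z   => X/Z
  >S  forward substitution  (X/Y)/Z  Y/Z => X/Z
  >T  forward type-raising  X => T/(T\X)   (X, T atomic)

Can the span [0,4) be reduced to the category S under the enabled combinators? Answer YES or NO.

NO

S NP\S S/PP (PP\NP)\(S/PP)
CKY chart[0,4] = {N/(N\PP), NP/(NP\PP), PP, PP/(PP\PP), S/(S\PP)}; S ∉ chart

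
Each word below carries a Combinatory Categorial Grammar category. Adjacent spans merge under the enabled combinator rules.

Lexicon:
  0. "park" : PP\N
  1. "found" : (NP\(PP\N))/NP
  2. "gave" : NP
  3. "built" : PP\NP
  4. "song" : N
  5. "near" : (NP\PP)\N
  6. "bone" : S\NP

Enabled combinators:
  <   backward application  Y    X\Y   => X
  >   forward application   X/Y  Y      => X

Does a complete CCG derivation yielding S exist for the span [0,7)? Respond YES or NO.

YES

[0,7] S   <
  [0,6] NP   <
    [0,4] PP   <
      [0,3] NP   <
        [0,1] "park" : PP\N
        [1,3] NP\(PP\N)   >
          [1,2] "found" : (NP\(PP\N))/NP
          [2,3] "gave" : NP
      [3,4] "built" : PP\NP
    [4,6] NP\PP   <
      [4,5] "song" : N
      [5,6] "near" : (NP\PP)\N
  [6,7] "bone" : S\NP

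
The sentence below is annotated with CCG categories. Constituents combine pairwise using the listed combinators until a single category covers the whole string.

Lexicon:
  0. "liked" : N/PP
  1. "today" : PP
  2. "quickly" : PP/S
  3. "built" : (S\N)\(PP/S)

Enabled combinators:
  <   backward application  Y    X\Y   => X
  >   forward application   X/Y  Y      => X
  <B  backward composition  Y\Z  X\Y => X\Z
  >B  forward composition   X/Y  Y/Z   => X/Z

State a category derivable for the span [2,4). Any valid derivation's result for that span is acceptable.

S\N

[0,4] S   <
  [0,2] N   >
    [0,1] "liked" : N/PP
    [1,2] "today" : PP
  [2,4] S\N   <
    [2,3] "quickly" : PP/S
    [3,4] "built" : (S\N)\(PP/S)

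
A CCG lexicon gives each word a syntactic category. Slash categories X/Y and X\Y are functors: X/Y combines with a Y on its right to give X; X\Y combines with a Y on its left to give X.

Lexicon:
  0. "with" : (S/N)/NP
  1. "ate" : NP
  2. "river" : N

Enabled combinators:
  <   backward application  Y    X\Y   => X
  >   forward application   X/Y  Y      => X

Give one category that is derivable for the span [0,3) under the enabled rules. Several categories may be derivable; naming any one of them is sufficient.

[0,3] S   >
  [0,2] S/N   >
    [0,1] "with" : (S/N)/NP
    [1,2] "ate" : NP
  [2,3] "river" : N

S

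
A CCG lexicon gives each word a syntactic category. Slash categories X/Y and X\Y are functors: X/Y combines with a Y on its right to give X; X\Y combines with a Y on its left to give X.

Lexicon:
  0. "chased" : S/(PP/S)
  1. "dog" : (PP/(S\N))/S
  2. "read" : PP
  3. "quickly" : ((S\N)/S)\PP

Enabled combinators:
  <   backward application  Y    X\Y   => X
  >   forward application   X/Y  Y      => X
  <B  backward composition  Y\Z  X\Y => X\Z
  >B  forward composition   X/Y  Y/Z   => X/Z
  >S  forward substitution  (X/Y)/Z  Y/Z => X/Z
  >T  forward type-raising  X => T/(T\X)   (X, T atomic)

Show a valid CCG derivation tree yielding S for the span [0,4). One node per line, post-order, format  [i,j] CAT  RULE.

[0,4] S   >
  [0,1] "chased" : S/(PP/S)
  [1,4] PP/S   >S
    [1,2] "dog" : (PP/(S\N))/S
    [2,4] (S\N)/S   <
      [2,3] "read" : PP
      [3,4] "quickly" : ((S\N)/S)\PP

[0,1] S/(PP/S)  lex  "chased"
[1,2] (PP/(S\N))/S  lex  "dog"
[2,3] PP  lex  "read"
[3,4] ((S\N)/S)\PP  lex  "quickly"
[2,4] (S\N)/S  <  k=3
[1,4] PP/S  >S  k=2
[0,4] S  >  k=1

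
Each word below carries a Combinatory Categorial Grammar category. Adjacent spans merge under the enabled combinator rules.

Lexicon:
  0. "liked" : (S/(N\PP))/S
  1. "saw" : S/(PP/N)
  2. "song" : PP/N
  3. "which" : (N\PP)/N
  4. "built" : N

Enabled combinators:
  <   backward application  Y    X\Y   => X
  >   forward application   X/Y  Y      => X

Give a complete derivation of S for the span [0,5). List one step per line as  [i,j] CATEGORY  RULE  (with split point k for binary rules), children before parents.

[0,5] S   >
  [0,3] S/(N\PP)   >
    [0,1] "liked" : (S/(N\PP))/S
    [1,3] S   >
      [1,2] "saw" : S/(PP/N)
      [2,3] "song" : PP/N
  [3,5] N\PP   >
    [3,4] "which" : (N\PP)/N
    [4,5] "built" : N

[0,1] (S/(N\PP))/S  lex  "liked"
[1,2] S/(PP/N)  lex  "saw"
[2,3] PP/N  lex  "song"
[1,3] S  >  k=2
[0,3] S/(N\PP)  >  k=1
[3,4] (N\PP)/N  lex  "which"
[4,5] N  lex  "built"
[3,5] N\PP  >  k=4
[0,5] S  >  k=3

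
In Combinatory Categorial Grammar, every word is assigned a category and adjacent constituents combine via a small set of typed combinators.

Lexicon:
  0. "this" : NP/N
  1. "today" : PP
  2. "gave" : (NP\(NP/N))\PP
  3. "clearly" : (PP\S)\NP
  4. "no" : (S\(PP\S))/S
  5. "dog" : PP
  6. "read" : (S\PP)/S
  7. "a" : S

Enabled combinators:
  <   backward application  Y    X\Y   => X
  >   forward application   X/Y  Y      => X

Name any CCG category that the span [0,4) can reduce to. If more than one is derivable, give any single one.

[0,8] S   <
  [0,4] PP\S   <
    [0,3] NP   <
      [0,1] "this" : NP/N
      [1,3] NP\(NP/N)   <
        [1,2] "today" : PP
        [2,3] "gave" : (NP\(NP/N))\PP
    [3,4] "clearly" : (PP\S)\NP
  [4,8] S\(PP\S)   >
    [4,5] "no" : (S\(PP\S))/S
    [5,8] S   <
      [5,6] "dog" : PP
      [6,8] S\PP   >
        [6,7] "read" : (S\PP)/S
        [7,8] "a" : S

PP\S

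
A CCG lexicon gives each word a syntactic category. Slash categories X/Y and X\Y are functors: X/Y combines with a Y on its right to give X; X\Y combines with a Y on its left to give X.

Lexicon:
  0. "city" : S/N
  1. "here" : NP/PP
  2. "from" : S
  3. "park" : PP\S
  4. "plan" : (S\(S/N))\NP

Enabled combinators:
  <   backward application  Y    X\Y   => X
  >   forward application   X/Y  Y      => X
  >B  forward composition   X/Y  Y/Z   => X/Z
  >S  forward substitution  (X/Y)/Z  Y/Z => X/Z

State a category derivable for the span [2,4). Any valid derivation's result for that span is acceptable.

PP

[0,5] S   <
  [0,1] "city" : S/N
  [1,5] S\(S/N)   <
    [1,4] NP   >
      [1,2] "here" : NP/PP
      [2,4] PP   <
        [2,3] "from" : S
        [3,4] "park" : PP\S
    [4,5] "plan" : (S\(S/N))\NP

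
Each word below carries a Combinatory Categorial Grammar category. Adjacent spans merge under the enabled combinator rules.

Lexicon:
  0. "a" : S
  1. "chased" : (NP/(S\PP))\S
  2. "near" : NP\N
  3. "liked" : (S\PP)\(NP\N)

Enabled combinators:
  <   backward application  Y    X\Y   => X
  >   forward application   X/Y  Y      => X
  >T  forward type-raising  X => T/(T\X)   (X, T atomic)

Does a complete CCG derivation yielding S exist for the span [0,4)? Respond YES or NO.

NO

S (NP/(S\PP))\S NP\N (S\PP)\(NP\N)
CKY chart[0,4] = {N/(N\NP), NP, NP/(NP\NP), PP/(PP\NP), S/(S\NP)}; S ∉ chart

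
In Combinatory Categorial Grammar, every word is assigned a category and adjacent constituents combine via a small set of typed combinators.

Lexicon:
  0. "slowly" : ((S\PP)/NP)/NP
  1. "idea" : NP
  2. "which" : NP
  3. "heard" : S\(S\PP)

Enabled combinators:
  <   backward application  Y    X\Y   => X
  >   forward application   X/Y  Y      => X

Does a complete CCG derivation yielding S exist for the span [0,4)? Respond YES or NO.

YES

[0,4] S   <
  [0,3] S\PP   >
    [0,2] (S\PP)/NP   >
      [0,1] "slowly" : ((S\PP)/NP)/NP
      [1,2] "idea" : NP
    [2,3] "which" : NP
  [3,4] "heard" : S\(S\PP)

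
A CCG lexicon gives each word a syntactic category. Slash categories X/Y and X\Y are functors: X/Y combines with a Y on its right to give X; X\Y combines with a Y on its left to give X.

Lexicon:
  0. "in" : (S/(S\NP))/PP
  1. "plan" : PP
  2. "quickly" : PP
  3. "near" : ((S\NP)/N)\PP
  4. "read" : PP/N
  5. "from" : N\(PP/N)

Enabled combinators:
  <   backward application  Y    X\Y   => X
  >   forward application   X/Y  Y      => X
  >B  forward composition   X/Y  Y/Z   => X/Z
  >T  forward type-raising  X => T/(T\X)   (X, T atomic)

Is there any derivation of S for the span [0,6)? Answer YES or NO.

[0,6] S   >
  [0,2] S/(S\NP)   >
    [0,1] "in" : (S/(S\NP))/PP
    [1,2] "plan" : PP
  [2,6] S\NP   >
    [2,4] (S\NP)/N   <
      [2,3] "quickly" : PP
      [3,4] "near" : ((S\NP)/N)\PP
    [4,6] N   <
      [4,5] "read" : PP/N
      [5,6] "from" : N\(PP/N)

YES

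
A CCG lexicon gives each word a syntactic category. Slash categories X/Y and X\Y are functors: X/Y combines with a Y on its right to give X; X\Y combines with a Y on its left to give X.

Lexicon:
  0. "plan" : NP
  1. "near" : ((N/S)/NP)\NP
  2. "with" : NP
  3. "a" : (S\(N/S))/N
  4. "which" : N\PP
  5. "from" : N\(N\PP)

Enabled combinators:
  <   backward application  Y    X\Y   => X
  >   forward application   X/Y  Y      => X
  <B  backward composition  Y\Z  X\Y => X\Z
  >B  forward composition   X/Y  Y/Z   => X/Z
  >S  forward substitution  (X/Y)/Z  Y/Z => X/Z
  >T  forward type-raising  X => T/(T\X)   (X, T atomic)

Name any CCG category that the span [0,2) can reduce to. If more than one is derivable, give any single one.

(N/S)/NP

[0,6] S   <
  [0,3] N/S   >
    [0,2] (N/S)/NP   <
      [0,1] "plan" : NP
      [1,2] "near" : ((N/S)/NP)\NP
    [2,3] "with" : NP
  [3,6] S\(N/S)   >
    [3,4] "a" : (S\(N/S))/N
    [4,6] N   <
      [4,5] "which" : N\PP
      [5,6] "from" : N\(N\PP)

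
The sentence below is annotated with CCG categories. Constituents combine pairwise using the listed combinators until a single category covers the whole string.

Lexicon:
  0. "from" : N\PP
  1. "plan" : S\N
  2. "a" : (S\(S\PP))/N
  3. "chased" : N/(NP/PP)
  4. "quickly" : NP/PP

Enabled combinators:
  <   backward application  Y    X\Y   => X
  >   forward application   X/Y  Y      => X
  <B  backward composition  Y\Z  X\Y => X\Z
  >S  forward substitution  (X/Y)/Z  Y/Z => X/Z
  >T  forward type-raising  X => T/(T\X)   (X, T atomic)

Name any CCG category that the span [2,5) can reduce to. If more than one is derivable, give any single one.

S\(S\PP)

[0,5] S   <
  [0,2] S\PP   <B
    [0,1] "from" : N\PP
    [1,2] "plan" : S\N
  [2,5] S\(S\PP)   >
    [2,3] "a" : (S\(S\PP))/N
    [3,5] N   >
      [3,4] "chased" : N/(NP/PP)
      [4,5] "quickly" : NP/PP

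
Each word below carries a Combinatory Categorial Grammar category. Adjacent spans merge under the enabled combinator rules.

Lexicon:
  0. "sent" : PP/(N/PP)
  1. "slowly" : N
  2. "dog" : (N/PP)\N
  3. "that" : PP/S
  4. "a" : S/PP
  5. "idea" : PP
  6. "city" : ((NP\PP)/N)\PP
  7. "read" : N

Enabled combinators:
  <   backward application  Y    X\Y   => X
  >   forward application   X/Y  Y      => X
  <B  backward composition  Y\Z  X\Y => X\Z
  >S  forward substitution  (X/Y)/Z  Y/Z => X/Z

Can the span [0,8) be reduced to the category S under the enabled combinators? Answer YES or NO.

PP/(N/PP) N (N/PP)\N PP/S S/PP PP ((NP\PP)/N)\PP N
CKY chart[0,8] = {NP}; S ∉ chart

NO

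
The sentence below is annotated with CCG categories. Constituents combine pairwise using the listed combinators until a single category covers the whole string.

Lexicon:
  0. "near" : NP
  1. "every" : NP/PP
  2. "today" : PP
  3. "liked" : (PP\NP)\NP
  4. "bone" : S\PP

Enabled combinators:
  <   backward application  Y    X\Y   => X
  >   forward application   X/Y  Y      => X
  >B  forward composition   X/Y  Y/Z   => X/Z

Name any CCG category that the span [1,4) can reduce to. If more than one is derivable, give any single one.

[0,5] S   <
  [0,4] PP   <
    [0,1] "near" : NP
    [1,4] PP\NP   <
      [1,3] NP   >
        [1,2] "every" : NP/PP
        [2,3] "today" : PP
      [3,4] "liked" : (PP\NP)\NP
  [4,5] "bone" : S\PP

PP\NP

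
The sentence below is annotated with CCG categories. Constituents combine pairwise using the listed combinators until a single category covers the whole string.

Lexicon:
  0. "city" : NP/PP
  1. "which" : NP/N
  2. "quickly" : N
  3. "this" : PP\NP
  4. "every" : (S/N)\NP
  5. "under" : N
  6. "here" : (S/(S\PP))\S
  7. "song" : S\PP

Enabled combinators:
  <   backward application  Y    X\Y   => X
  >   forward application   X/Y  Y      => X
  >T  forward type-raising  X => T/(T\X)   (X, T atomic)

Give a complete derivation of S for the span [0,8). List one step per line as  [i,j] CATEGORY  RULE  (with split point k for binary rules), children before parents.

[0,8] S   >
  [0,7] S/(S\PP)   <
    [0,6] S   >
      [0,5] S/N   <
        [0,4] NP   >
          [0,1] "city" : NP/PP
          [1,4] PP   <
            [1,3] NP   >
              [1,2] "which" : NP/N
              [2,3] "quickly" : N
            [3,4] "this" : PP\NP
        [4,5] "every" : (S/N)\NP
      [5,6] "under" : N
    [6,7] "here" : (S/(S\PP))\S
  [7,8] "song" : S\PP

[0,1] NP/PP  lex  "city"
[1,2] NP/N  lex  "which"
[2,3] N  lex  "quickly"
[1,3] NP  >  k=2
[3,4] PP\NP  lex  "this"
[1,4] PP  <  k=3
[0,4] NP  >  k=1
[4,5] (S/N)\NP  lex  "every"
[0,5] S/N  <  k=4
[5,6] N  lex  "under"
[0,6] S  >  k=5
[6,7] (S/(S\PP))\S  lex  "here"
[0,7] S/(S\PP)  <  k=6
[7,8] S\PP  lex  "song"
[0,8] S  >  k=7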